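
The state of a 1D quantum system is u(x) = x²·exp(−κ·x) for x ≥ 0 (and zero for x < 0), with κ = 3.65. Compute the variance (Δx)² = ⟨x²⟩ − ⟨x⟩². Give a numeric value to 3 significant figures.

0.0938

Compute ⟨x⟩ and ⟨x²⟩ separately, then (Δx)² = ⟨x²⟩ − ⟨x⟩².
Every integrand reduces to terms xʲ·e^(−2κx) on [0, ∞); use ∫₀^∞ xʲ·e^(−2κx) dx = j!/(2κ)^(j+1).
Normalization: ∫|u|² dx = 0.0011577.
⟨x⟩ = 0.68493 and ⟨x²⟩ = 0.56296.
(Δx)² = 0.56296 − (0.68493)² = 0.093826.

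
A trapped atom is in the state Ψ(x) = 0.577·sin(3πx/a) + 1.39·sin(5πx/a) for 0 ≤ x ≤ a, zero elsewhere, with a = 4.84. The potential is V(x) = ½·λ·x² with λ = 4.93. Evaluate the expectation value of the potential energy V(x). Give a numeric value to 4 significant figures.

⟨V⟩ = ∫ V(x)·|Ψ|² dx / ∫|Ψ|² dx.
On 0 ≤ x ≤ a (j ≠ l): ∫sin²(jπx/a) dx = a/2, ∫sin(jπx/a)·sin(lπx/a) dx = 0; diagonal moments ∫x·sin²(jπx/a) dx = a²/4, ∫x²·sin²(jπx/a) dx = a³·(1/6 − 1/(4j²π²)); cross terms ∫x·sin(jπx/a)·sin(lπx/a) dx = 0 for j + l even and −4jla²/(π²(j² − l²)²) for j + l odd, ∫x²·sin(jπx/a)·sin(lπx/a) dx = (−1)^(j+l)·4jla³/(π²(j² − l²)²); higher powers the same way via product-to-sum and parts.
State is unnormalized: ∫|Ψ|² dx = 5.4814, and ∫Ψ*·V(x)·Ψ dx = 115.34, so ⟨V⟩ = 115.34 / 5.4814.
⟨V⟩ = 21.043.

21.04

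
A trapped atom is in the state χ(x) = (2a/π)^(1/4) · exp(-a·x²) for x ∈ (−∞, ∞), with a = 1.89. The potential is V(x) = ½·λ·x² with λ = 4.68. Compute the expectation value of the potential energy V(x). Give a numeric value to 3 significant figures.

⟨V⟩ = ∫ V(x)·|χ|² dx.
Gaussian moments: ∫x^(2j)·e^(−2ax²) dx = (2j−1)!!/(4a)^j · √(π/(2a)), odd powers integrate to 0; here √(π/(2a)) = 0.91165.
⟨V⟩ = 0.30952.

0.310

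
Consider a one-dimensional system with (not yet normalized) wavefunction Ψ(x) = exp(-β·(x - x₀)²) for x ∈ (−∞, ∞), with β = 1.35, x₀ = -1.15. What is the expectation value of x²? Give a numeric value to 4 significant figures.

1.508

⟨x²⟩ = ∫ x²·|Ψ|² dx / ∫|Ψ|² dx (integrals over the domain).
Gaussian moments (u = x − x₀): ∫u^(2j)·e^(−2βu²) du = (2j−1)!!/(4β)^j · √(π/(2β)), odd powers integrate to 0; here √(π/(2β)) = 1.0787.
State is unnormalized: ∫|Ψ|² dx = 1.0787, and ∫Ψ*·x²·Ψ dx = 1.6263, so ⟨x²⟩ = 1.6263 / 1.0787.
⟨x²⟩ = 1.5077.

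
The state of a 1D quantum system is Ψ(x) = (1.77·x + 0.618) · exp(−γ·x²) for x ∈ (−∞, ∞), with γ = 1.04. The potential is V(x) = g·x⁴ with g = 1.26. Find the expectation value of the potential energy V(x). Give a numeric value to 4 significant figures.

0.7981

⟨V⟩ = ∫ V(x)·|Ψ|² dx / ∫|Ψ|² dx.
Expand each integrand as polynomial × e^(−2γx²) and use ∫x^(2j)·e^(−2γx²) dx = (2j−1)!!/(4γ)^j · √(π/(2γ)), odd powers → 0; here √(π/(2γ)) = 1.2290.
State is unnormalized: ∫|Ψ|² dx = 1.3949, and ∫Ψ*·V(x)·Ψ dx = 1.1133, so ⟨V⟩ = 1.1133 / 1.3949.
⟨V⟩ = 0.79814.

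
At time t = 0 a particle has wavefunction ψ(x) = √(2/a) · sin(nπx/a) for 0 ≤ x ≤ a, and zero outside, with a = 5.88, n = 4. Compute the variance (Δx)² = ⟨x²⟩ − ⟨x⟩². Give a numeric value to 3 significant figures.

2.77

Compute ⟨x⟩ and ⟨x²⟩ separately, then (Δx)² = ⟨x²⟩ − ⟨x⟩².
With sin²θ = (1 − cos2θ)/2 on 0 ≤ x ≤ a: ∫sin²(nπx/a) dx = a/2, ∫x·sin²(nπx/a) dx = a²/4, ∫x²·sin²(nπx/a) dx = a³·(1/6 − 1/(4n²π²)); higher powers xᵏ the same way, integrating xᵏ·cos(2nπx/a) by parts.
⟨x⟩ = 2.9400 and ⟨x²⟩ = 11.415.
(Δx)² = 11.415 − (2.9400)² = 2.7717.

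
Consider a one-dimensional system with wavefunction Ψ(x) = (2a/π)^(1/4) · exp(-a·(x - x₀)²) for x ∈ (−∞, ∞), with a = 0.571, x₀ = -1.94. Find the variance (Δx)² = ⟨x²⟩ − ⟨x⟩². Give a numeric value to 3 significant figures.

Compute ⟨x⟩ and ⟨x²⟩ separately, then (Δx)² = ⟨x²⟩ − ⟨x⟩².
Gaussian moments (u = x − x₀): ∫u^(2j)·e^(−2au²) du = (2j−1)!!/(4a)^j · √(π/(2a)), odd powers integrate to 0; here √(π/(2a)) = 1.6586.
⟨x⟩ = -1.9400 and ⟨x²⟩ = 4.2014.
(Δx)² = 4.2014 − (-1.9400)² = 0.43783.

0.438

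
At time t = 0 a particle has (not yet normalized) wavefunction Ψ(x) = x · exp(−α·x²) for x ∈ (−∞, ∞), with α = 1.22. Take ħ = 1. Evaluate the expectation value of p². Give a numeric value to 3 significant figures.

p² Ψ = −ħ² d²Ψ/dx²; ⟨p²⟩ = −ħ² ∫ Ψ*·Ψ'' dx / ∫|Ψ|² dx.
Expand each integrand as polynomial × e^(−2αx²) and use ∫x^(2j)·e^(−2αx²) dx = (2j−1)!!/(4α)^j · √(π/(2α)), odd powers → 0; here √(π/(2α)) = 1.1347. Differentiate with the product rule, d/dx e^(−αx²) = −2αx·e^(−αx²).
State is unnormalized: ∫|Ψ|² dx = 0.23252, and ∫Ψ*·(−ħ² Ψ'') dx = 0.85102, so ⟨p²⟩ = 0.85102 / 0.23252.
⟨p²⟩ = 3.6600.

3.66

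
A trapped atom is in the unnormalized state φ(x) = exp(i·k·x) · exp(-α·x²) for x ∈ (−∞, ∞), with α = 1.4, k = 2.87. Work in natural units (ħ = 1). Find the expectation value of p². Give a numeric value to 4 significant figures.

9.637

p² φ = −ħ² d²φ/dx²; ⟨p²⟩ = −ħ² ∫ φ*·φ'' dx / ∫|φ|² dx.
Gaussian moments: ∫x^(2j)·e^(−2αx²) dx = (2j−1)!!/(4α)^j · √(π/(2α)), odd powers integrate to 0; here √(π/(2α)) = 1.0592. Derivatives: φ′ = (ik − 2αx)·φ, φ″ = ((ik − 2αx)² − 2α)·φ; the odd-in-x pieces drop out.
State is unnormalized: ∫|φ|² dx = 1.0592, and ∫φ*·(−ħ² φ'') dx = 10.208, so ⟨p²⟩ = 10.208 / 1.0592.
⟨p²⟩ = 9.6369.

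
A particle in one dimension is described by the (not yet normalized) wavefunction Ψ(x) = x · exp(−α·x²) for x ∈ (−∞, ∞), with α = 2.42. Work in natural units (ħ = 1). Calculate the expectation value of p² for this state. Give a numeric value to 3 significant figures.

7.26

p² Ψ = −ħ² d²Ψ/dx²; ⟨p²⟩ = −ħ² ∫ Ψ*·Ψ'' dx / ∫|Ψ|² dx.
Expand each integrand as polynomial × e^(−2αx²) and use ∫x^(2j)·e^(−2αx²) dx = (2j−1)!!/(4α)^j · √(π/(2α)), odd powers → 0; here √(π/(2α)) = 0.80566. Differentiate with the product rule, d/dx e^(−αx²) = −2αx·e^(−αx²).
State is unnormalized: ∫|Ψ|² dx = 0.083229, and ∫Ψ*·(−ħ² Ψ'') dx = 0.60425, so ⟨p²⟩ = 0.60425 / 0.083229.
⟨p²⟩ = 7.2600.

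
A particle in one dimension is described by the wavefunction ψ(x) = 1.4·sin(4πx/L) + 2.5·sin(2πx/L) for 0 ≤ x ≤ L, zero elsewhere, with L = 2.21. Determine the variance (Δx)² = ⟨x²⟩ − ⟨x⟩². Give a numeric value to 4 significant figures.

0.5438

Compute ⟨x⟩ and ⟨x²⟩ separately, then (Δx)² = ⟨x²⟩ − ⟨x⟩².
On 0 ≤ x ≤ L (j ≠ l): ∫sin²(jπx/L) dx = L/2, ∫sin(jπx/L)·sin(lπx/L) dx = 0; diagonal moments ∫x·sin²(jπx/L) dx = L²/4, ∫x²·sin²(jπx/L) dx = L³·(1/6 − 1/(4j²π²)); cross terms ∫x·sin(jπx/L)·sin(lπx/L) dx = 0 for j + l even and −4jlL²/(π²(j² − l²)²) for j + l odd, ∫x²·sin(jπx/L)·sin(lπx/L) dx = (−1)^(j+l)·4jlL³/(π²(j² − l²)²); higher powers the same way via product-to-sum and parts.
Normalization: ∫|ψ|² dx = 9.0721.
⟨x⟩ = 1.1050 and ⟨x²⟩ = 1.7648.
(Δx)² = 1.7648 − (1.1050)² = 0.54375.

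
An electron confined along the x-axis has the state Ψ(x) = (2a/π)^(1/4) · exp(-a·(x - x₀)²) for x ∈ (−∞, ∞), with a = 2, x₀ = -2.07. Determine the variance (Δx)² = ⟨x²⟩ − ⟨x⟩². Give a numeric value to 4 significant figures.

0.1250

Compute ⟨x⟩ and ⟨x²⟩ separately, then (Δx)² = ⟨x²⟩ − ⟨x⟩².
Gaussian moments (u = x − x₀): ∫u^(2j)·e^(−2au²) du = (2j−1)!!/(4a)^j · √(π/(2a)), odd powers integrate to 0; here √(π/(2a)) = 0.88623.
⟨x⟩ = -2.0700 and ⟨x²⟩ = 4.4099.
(Δx)² = 4.4099 − (-2.0700)² = 0.12500.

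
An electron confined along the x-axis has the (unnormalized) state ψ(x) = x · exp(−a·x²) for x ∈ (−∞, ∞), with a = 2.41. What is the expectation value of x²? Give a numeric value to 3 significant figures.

⟨x²⟩ = ∫ x²·|ψ|² dx / ∫|ψ|² dx (integrals over the domain).
Expand each integrand as polynomial × e^(−2ax²) and use ∫x^(2j)·e^(−2ax²) dx = (2j−1)!!/(4a)^j · √(π/(2a)), odd powers → 0; here √(π/(2a)) = 0.80733.
State is unnormalized: ∫|ψ|² dx = 0.083748, and ∫ψ*·x²·ψ dx = 0.026063, so ⟨x²⟩ = 0.026063 / 0.083748.
⟨x²⟩ = 0.31120.

0.311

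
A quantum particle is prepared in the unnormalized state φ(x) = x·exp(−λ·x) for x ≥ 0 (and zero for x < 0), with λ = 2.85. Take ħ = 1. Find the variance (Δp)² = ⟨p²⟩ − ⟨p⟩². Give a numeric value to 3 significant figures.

Compute ⟨p⟩ and ⟨p²⟩ separately; (Δp)² = ⟨p²⟩ − ⟨p⟩².
Differentiate x·exp(−λ·x) with the product rule; every integrand then reduces to terms xʲ·e^(−2λx) on [0, ∞), with ∫₀^∞ xʲ·e^(−2λx) dx = j!/(2λ)^(j+1).
Normalization: ∫|φ|² dx = 0.010800.
⟨p⟩ = 0.0000 and ⟨p²⟩ = 8.1225.
(Δp)² = 8.1225 − (0.0000)² = 8.1225.

8.12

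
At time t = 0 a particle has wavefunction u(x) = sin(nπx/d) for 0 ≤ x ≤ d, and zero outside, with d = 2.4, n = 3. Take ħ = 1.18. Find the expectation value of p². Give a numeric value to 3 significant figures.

21.5

p² u = −ħ² d²u/dx²; ⟨p²⟩ = −ħ² ∫ u*·u'' dx / ∫|u|² dx.
d/dx sin(nπx/d) = (nπ/d)·cos(nπx/d) and d²/dx² sin(nπx/d) = −(nπ/d)²·sin(nπx/d); on 0 ≤ x ≤ d, ∫sin²(nπx/d) dx = d/2 and ∫sin(nπx/d)·cos(nπx/d) dx = 0.
State is unnormalized: ∫|u|² dx = 1.2000, and ∫u*·(−ħ² u'') dx = 25.767, so ⟨p²⟩ = 25.767 / 1.2000.
⟨p²⟩ = 21.473.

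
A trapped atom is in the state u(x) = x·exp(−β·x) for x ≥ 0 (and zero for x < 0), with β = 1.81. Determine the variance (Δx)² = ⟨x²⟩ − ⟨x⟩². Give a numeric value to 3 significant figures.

Compute ⟨x⟩ and ⟨x²⟩ separately, then (Δx)² = ⟨x²⟩ − ⟨x⟩².
Every integrand reduces to terms xʲ·e^(−2βx) on [0, ∞); use ∫₀^∞ xʲ·e^(−2βx) dx = j!/(2β)^(j+1).
Normalization: ∫|u|² dx = 0.042160.
⟨x⟩ = 0.82873 and ⟨x²⟩ = 0.91572.
(Δx)² = 0.91572 − (0.82873)² = 0.22893.

0.229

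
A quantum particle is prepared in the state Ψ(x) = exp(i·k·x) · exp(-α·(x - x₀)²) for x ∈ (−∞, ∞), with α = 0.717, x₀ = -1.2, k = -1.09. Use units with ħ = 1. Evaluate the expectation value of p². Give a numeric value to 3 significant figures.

p² Ψ = −ħ² d²Ψ/dx²; ⟨p²⟩ = −ħ² ∫ Ψ*·Ψ'' dx / ∫|Ψ|² dx.
Gaussian moments (u = x − x₀): ∫u^(2j)·e^(−2αu²) du = (2j−1)!!/(4α)^j · √(π/(2α)), odd powers integrate to 0; here √(π/(2α)) = 1.4801. Derivatives: Ψ′ = (ik − 2αu)·Ψ, Ψ″ = ((ik − 2αu)² − 2α)·Ψ; the odd-in-u pieces drop out.
State is unnormalized: ∫|Ψ|² dx = 1.4801, and ∫Ψ*·(−ħ² Ψ'') dx = 2.8198, so ⟨p²⟩ = 2.8198 / 1.4801.
⟨p²⟩ = 1.9051.

1.91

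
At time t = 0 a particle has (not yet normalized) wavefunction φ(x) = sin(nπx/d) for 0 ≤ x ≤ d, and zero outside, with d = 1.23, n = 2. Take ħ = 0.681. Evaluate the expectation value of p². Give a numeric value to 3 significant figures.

p² φ = −ħ² d²φ/dx²; ⟨p²⟩ = −ħ² ∫ φ*·φ'' dx / ∫|φ|² dx.
d/dx sin(nπx/d) = (nπ/d)·cos(nπx/d) and d²/dx² sin(nπx/d) = −(nπ/d)²·sin(nπx/d); on 0 ≤ x ≤ d, ∫sin²(nπx/d) dx = d/2 and ∫sin(nπx/d)·cos(nπx/d) dx = 0.
State is unnormalized: ∫|φ|² dx = 0.61500, and ∫φ*·(−ħ² φ'') dx = 7.4425, so ⟨p²⟩ = 7.4425 / 0.61500.
⟨p²⟩ = 12.102.

12.1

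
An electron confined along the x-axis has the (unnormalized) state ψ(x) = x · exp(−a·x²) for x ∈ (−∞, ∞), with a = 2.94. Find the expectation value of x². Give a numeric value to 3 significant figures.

⟨x²⟩ = ∫ x²·|ψ|² dx / ∫|ψ|² dx (integrals over the domain).
Expand each integrand as polynomial × e^(−2ax²) and use ∫x^(2j)·e^(−2ax²) dx = (2j−1)!!/(4a)^j · √(π/(2a)), odd powers → 0; here √(π/(2a)) = 0.73095.
State is unnormalized: ∫|ψ|² dx = 0.062155, and ∫ψ*·x²·ψ dx = 0.015856, so ⟨x²⟩ = 0.015856 / 0.062155.
⟨x²⟩ = 0.25510.

0.255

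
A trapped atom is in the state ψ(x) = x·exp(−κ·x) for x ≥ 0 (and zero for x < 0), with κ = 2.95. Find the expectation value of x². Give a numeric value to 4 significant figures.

0.3447

⟨x²⟩ = ∫ x²·|ψ|² dx / ∫|ψ|² dx (integrals over the domain).
Every integrand reduces to terms xʲ·e^(−2κx) on [0, ∞); use ∫₀^∞ xʲ·e^(−2κx) dx = j!/(2κ)^(j+1).
State is unnormalized: ∫|ψ|² dx = 0.0097381, and ∫ψ*·x²·ψ dx = 0.0033570, so ⟨x²⟩ = 0.0033570 / 0.0097381.
⟨x²⟩ = 0.34473.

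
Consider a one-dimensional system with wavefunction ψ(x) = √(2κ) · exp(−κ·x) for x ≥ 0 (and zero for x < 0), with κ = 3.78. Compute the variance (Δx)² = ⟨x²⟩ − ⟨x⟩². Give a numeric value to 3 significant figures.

0.0175

Compute ⟨x⟩ and ⟨x²⟩ separately, then (Δx)² = ⟨x²⟩ − ⟨x⟩².
Every integrand reduces to terms xʲ·e^(−2κx) on [0, ∞); use ∫₀^∞ xʲ·e^(−2κx) dx = j!/(2κ)^(j+1).
⟨x⟩ = 0.13228 and ⟨x²⟩ = 0.034993.
(Δx)² = 0.034993 − (0.13228)² = 0.017497.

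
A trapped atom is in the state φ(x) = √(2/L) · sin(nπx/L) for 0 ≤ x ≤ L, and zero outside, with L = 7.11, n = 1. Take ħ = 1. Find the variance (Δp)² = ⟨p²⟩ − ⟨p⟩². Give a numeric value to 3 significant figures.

0.195

Compute ⟨p⟩ and ⟨p²⟩ separately; (Δp)² = ⟨p²⟩ − ⟨p⟩².
d/dx sin(nπx/L) = (nπ/L)·cos(nπx/L) and d²/dx² sin(nπx/L) = −(nπ/L)²·sin(nπx/L); on 0 ≤ x ≤ L, ∫sin²(nπx/L) dx = L/2 and ∫sin(nπx/L)·cos(nπx/L) dx = 0.
⟨p⟩ = 0.0000 and ⟨p²⟩ = 0.19524.
(Δp)² = 0.19524 − (0.0000)² = 0.19524.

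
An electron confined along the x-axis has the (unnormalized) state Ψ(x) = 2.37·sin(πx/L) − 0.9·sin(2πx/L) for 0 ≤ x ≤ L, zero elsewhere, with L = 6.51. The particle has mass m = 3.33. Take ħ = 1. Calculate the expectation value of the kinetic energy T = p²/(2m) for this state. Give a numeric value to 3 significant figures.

0.0482

T = −(ħ²/2m) d²/dx², so ⟨T⟩ = −(ħ²/2m) ∫ Ψ*·Ψ'' dx / ∫|Ψ|² dx; with m = 3.33.
d²/dx² sin(jπx/L) = −(jπ/L)²·sin(jπx/L); on 0 ≤ x ≤ L, ∫sin²(jπx/L) dx = L/2 and ∫sin(jπx/L)·sin(lπx/L) dx = 0 for j ≠ l, so only diagonal terms survive in ∫|Ψ|² and ∫Ψ·Ψ″; ∫Ψ·Ψ′ dx = [Ψ²/2] between the walls = 0.
State is unnormalized: ∫|Ψ|² dx = 20.920, and ∫Ψ*·(−ħ²/2m · Ψ'') dx = 1.0081, so ⟨T⟩ = 1.0081 / 20.920.
⟨T⟩ = 0.048189.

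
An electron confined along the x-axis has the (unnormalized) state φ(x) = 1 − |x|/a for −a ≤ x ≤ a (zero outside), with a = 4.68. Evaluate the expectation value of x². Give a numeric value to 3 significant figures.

⟨x²⟩ = ∫ x²·|φ|² dx / ∫|φ|² dx (integrals over the domain).
φ is even, so ∫ over [−a, a] = 2∫₀ᵃ with φ = 1 − x/a there: ∫₀ᵃ (1 − x/a)² dx = a/3, ∫₀ᵃ x²(1 − x/a)² dx = a³/30, ∫₀ᵃ x⁴(1 − x/a)² dx = a⁵/105.
State is unnormalized: ∫|φ|² dx = 3.1200, and ∫φ*·x²·φ dx = 6.8335, so ⟨x²⟩ = 6.8335 / 3.1200.
⟨x²⟩ = 2.1902.

2.19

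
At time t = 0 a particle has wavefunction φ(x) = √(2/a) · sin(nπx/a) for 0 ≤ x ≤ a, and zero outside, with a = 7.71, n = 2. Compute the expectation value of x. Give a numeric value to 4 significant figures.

⟨x⟩ = ∫ x·|φ|² dx (integrals over the domain).
With sin²θ = (1 − cos2θ)/2 on 0 ≤ x ≤ a: ∫sin²(nπx/a) dx = a/2, ∫x·sin²(nπx/a) dx = a²/4, ∫x²·sin²(nπx/a) dx = a³·(1/6 − 1/(4n²π²)); higher powers xᵏ the same way, integrating xᵏ·cos(2nπx/a) by parts.
⟨x⟩ = 3.8550.

3.855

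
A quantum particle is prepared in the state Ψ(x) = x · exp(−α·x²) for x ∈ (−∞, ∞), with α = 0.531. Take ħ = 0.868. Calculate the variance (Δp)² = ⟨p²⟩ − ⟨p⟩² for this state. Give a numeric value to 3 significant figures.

Compute ⟨p⟩ and ⟨p²⟩ separately; (Δp)² = ⟨p²⟩ − ⟨p⟩².
Expand each integrand as polynomial × e^(−2αx²) and use ∫x^(2j)·e^(−2αx²) dx = (2j−1)!!/(4α)^j · √(π/(2α)), odd powers → 0; here √(π/(2α)) = 1.7199. Differentiate with the product rule, d/dx e^(−αx²) = −2αx·e^(−αx²).
Normalization: ∫|Ψ|² dx = 0.80976.
⟨p⟩ = 0.0000 and ⟨p²⟩ = 1.2002.
(Δp)² = 1.2002 − (0.0000)² = 1.2002.

1.20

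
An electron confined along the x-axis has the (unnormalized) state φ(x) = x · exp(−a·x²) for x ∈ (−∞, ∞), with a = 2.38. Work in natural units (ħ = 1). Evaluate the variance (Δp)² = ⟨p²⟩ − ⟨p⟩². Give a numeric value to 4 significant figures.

Compute ⟨p⟩ and ⟨p²⟩ separately; (Δp)² = ⟨p²⟩ − ⟨p⟩².
Expand each integrand as polynomial × e^(−2ax²) and use ∫x^(2j)·e^(−2ax²) dx = (2j−1)!!/(4a)^j · √(π/(2a)), odd powers → 0; here √(π/(2a)) = 0.81240. Differentiate with the product rule, d/dx e^(−ax²) = −2ax·e^(−ax²).
Normalization: ∫|φ|² dx = 0.085336.
⟨p⟩ = 0.0000 and ⟨p²⟩ = 7.1400.
(Δp)² = 7.1400 − (0.0000)² = 7.1400.

7.140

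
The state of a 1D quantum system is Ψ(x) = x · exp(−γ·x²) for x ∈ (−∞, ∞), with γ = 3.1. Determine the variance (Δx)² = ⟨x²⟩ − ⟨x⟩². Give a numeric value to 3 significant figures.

0.242

Compute ⟨x⟩ and ⟨x²⟩ separately, then (Δx)² = ⟨x²⟩ − ⟨x⟩².
Expand each integrand as polynomial × e^(−2γx²) and use ∫x^(2j)·e^(−2γx²) dx = (2j−1)!!/(4γ)^j · √(π/(2γ)), odd powers → 0; here √(π/(2γ)) = 0.71183.
Normalization: ∫|Ψ|² dx = 0.057406.
⟨x⟩ = 0.0000 and ⟨x²⟩ = 0.24194.
(Δx)² = 0.24194 − (0.0000)² = 0.24194.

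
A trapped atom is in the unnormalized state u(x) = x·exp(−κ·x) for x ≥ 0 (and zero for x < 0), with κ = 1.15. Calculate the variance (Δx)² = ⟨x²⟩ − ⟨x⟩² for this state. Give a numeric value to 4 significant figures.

0.5671

Compute ⟨x⟩ and ⟨x²⟩ separately, then (Δx)² = ⟨x²⟩ − ⟨x⟩².
Every integrand reduces to terms xʲ·e^(−2κx) on [0, ∞); use ∫₀^∞ xʲ·e^(−2κx) dx = j!/(2κ)^(j+1).
Normalization: ∫|u|² dx = 0.16438.
⟨x⟩ = 1.3043 and ⟨x²⟩ = 2.2684.
(Δx)² = 2.2684 − (1.3043)² = 0.56711.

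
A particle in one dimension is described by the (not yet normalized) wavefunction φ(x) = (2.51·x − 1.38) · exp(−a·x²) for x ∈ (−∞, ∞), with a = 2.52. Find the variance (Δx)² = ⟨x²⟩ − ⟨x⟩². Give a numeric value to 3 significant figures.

0.0744

Compute ⟨x⟩ and ⟨x²⟩ separately, then (Δx)² = ⟨x²⟩ − ⟨x⟩².
Expand each integrand as polynomial × e^(−2ax²) and use ∫x^(2j)·e^(−2ax²) dx = (2j−1)!!/(4a)^j · √(π/(2a)), odd powers → 0; here √(π/(2a)) = 0.78951.
Normalization: ∫|φ|² dx = 1.9970.
⟨x⟩ = -0.27171 and ⟨x²⟩ = 0.14823.
(Δx)² = 0.14823 − (-0.27171)² = 0.074408.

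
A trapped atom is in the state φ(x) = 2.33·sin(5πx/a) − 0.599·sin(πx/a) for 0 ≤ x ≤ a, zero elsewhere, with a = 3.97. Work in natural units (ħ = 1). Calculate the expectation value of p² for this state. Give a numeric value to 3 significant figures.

p² φ = −ħ² d²φ/dx²; ⟨p²⟩ = −ħ² ∫ φ*·φ'' dx / ∫|φ|² dx.
d²/dx² sin(jπx/a) = −(jπ/a)²·sin(jπx/a); on 0 ≤ x ≤ a, ∫sin²(jπx/a) dx = a/2 and ∫sin(jπx/a)·sin(lπx/a) dx = 0 for j ≠ l, so only diagonal terms survive in ∫|φ|² and ∫φ·φ″; ∫φ·φ′ dx = [φ²/2] between the walls = 0.
State is unnormalized: ∫|φ|² dx = 11.489, and ∫φ*·(−ħ² φ'') dx = 169.15, so ⟨p²⟩ = 169.15 / 11.489.
⟨p²⟩ = 14.724.

14.7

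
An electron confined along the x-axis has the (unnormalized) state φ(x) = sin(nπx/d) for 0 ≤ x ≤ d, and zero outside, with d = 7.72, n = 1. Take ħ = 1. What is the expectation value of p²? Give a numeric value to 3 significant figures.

p² φ = −ħ² d²φ/dx²; ⟨p²⟩ = −ħ² ∫ φ*·φ'' dx / ∫|φ|² dx.
d/dx sin(nπx/d) = (nπ/d)·cos(nπx/d) and d²/dx² sin(nπx/d) = −(nπ/d)²·sin(nπx/d); on 0 ≤ x ≤ d, ∫sin²(nπx/d) dx = d/2 and ∫sin(nπx/d)·cos(nπx/d) dx = 0.
State is unnormalized: ∫|φ|² dx = 3.8600, and ∫φ*·(−ħ² φ'') dx = 0.63922, so ⟨p²⟩ = 0.63922 / 3.8600.
⟨p²⟩ = 0.16560.

0.166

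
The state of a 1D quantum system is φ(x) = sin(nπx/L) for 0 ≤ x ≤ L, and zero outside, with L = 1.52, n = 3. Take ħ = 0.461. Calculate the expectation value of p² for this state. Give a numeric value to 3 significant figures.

8.17

p² φ = −ħ² d²φ/dx²; ⟨p²⟩ = −ħ² ∫ φ*·φ'' dx / ∫|φ|² dx.
d/dx sin(nπx/L) = (nπ/L)·cos(nπx/L) and d²/dx² sin(nπx/L) = −(nπ/L)²·sin(nπx/L); on 0 ≤ x ≤ L, ∫sin²(nπx/L) dx = L/2 and ∫sin(nπx/L)·cos(nπx/L) dx = 0.
State is unnormalized: ∫|φ|² dx = 0.76000, and ∫φ*·(−ħ² φ'') dx = 6.2097, so ⟨p²⟩ = 6.2097 / 0.76000.
⟨p²⟩ = 8.1707.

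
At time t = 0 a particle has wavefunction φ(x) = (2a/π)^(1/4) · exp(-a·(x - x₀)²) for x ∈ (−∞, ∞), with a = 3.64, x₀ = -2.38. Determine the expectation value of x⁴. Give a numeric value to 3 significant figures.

34.4

⟨x⁴⟩ = ∫ x⁴·|φ|² dx (integrals over the domain).
Gaussian moments (u = x − x₀): ∫u^(2j)·e^(−2au²) du = (2j−1)!!/(4a)^j · √(π/(2a)), odd powers integrate to 0; here √(π/(2a)) = 0.65692.
⟨x⁴⟩ = 34.434.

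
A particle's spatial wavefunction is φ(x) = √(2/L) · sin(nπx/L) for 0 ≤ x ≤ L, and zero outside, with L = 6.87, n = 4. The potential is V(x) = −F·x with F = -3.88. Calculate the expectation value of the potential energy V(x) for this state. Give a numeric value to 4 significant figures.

13.33

⟨V⟩ = ∫ V(x)·|φ|² dx.
With sin²θ = (1 − cos2θ)/2 on 0 ≤ x ≤ L: ∫sin²(nπx/L) dx = L/2, ∫x·sin²(nπx/L) dx = L²/4, ∫x²·sin²(nπx/L) dx = L³·(1/6 − 1/(4n²π²)); higher powers xᵏ the same way, integrating xᵏ·cos(2nπx/L) by parts.
⟨V⟩ = 13.328.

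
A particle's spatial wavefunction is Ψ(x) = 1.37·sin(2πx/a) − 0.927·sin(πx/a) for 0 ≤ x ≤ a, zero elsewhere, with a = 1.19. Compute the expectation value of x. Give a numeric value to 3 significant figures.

⟨x⟩ = ∫ x·|Ψ|² dx / ∫|Ψ|² dx (integrals over the domain).
On 0 ≤ x ≤ a (j ≠ l): ∫sin²(jπx/a) dx = a/2, ∫sin(jπx/a)·sin(lπx/a) dx = 0; diagonal moments ∫x·sin²(jπx/a) dx = a²/4, ∫x²·sin²(jπx/a) dx = a³·(1/6 − 1/(4j²π²)); cross terms ∫x·sin(jπx/a)·sin(lπx/a) dx = 0 for j + l even and −4jla²/(π²(j² − l²)²) for j + l odd, ∫x²·sin(jπx/a)·sin(lπx/a) dx = (−1)^(j+l)·4jla³/(π²(j² − l²)²); higher powers the same way via product-to-sum and parts.
State is unnormalized: ∫|Ψ|² dx = 1.6281, and ∫Ψ*·x·Ψ dx = 1.2926, so ⟨x⟩ = 1.2926 / 1.6281.
⟨x⟩ = 0.79398.

0.794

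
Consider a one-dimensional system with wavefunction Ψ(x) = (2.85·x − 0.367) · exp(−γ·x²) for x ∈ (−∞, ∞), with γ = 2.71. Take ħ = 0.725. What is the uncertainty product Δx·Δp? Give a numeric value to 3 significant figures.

Δx = √(⟨x²⟩−⟨x⟩²), Δp = √(⟨p²⟩−⟨p⟩²).
Expand each integrand as polynomial × e^(−2γx²) and use ∫x^(2j)·e^(−2γx²) dx = (2j−1)!!/(4γ)^j · √(π/(2γ)), odd powers → 0; here √(π/(2γ)) = 0.76133. Differentiate with the product rule, d/dx e^(−γx²) = −2γx·e^(−γx²).
Normalization: ∫|Ψ|² dx = 0.67302.
⟨x⟩ = -0.21830, ⟨x²⟩ = 0.24864 ⇒ Δx = 0.44831.
⟨p⟩ = 0.0000, ⟨p²⟩ = 3.8393 ⇒ Δp = 1.9594.
Δx·Δp = 0.87843.

0.878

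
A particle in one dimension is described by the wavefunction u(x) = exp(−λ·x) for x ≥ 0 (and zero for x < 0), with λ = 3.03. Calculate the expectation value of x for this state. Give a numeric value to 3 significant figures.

⟨x⟩ = ∫ x·|u|² dx / ∫|u|² dx (integrals over the domain).
Every integrand reduces to terms xʲ·e^(−2λx) on [0, ∞); use ∫₀^∞ xʲ·e^(−2λx) dx = j!/(2λ)^(j+1).
State is unnormalized: ∫|u|² dx = 0.16502, and ∫u*·x·u dx = 0.027230, so ⟨x⟩ = 0.027230 / 0.16502.
⟨x⟩ = 0.16502.

0.165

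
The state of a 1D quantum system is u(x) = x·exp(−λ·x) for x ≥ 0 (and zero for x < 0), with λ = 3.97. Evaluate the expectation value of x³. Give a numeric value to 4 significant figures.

0.1199

⟨x³⟩ = ∫ x³·|u|² dx / ∫|u|² dx (integrals over the domain).
Every integrand reduces to terms xʲ·e^(−2λx) on [0, ∞); use ∫₀^∞ xʲ·e^(−2λx) dx = j!/(2λ)^(j+1).
State is unnormalized: ∫|u|² dx = 0.0039955, and ∫u*·x³·u dx = 0.00047891, so ⟨x³⟩ = 0.00047891 / 0.0039955.
⟨x³⟩ = 0.11986.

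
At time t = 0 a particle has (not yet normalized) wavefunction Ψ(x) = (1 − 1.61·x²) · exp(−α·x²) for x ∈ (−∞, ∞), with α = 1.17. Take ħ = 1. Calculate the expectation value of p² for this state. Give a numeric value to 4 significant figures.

p² Ψ = −ħ² d²Ψ/dx²; ⟨p²⟩ = −ħ² ∫ Ψ*·Ψ'' dx / ∫|Ψ|² dx.
Expand each integrand as polynomial × e^(−2αx²) and use ∫x^(2j)·e^(−2αx²) dx = (2j−1)!!/(4α)^j · √(π/(2α)), odd powers → 0; here √(π/(2α)) = 1.1587. Differentiate with the product rule, d/dx e^(−αx²) = −2αx·e^(−αx²).
State is unnormalized: ∫|Ψ|² dx = 0.77286, and ∫Ψ*·(−ħ² Ψ'') dx = 3.4115, so ⟨p²⟩ = 3.4115 / 0.77286.
⟨p²⟩ = 4.4141.

4.414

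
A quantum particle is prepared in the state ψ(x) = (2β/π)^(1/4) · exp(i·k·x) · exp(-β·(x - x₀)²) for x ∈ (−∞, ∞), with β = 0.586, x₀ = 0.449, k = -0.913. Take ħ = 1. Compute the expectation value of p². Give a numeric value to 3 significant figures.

1.42

p² ψ = −ħ² d²ψ/dx²; ⟨p²⟩ = −ħ² ∫ ψ*·ψ'' dx.
Gaussian moments (u = x − x₀): ∫u^(2j)·e^(−2βu²) du = (2j−1)!!/(4β)^j · √(π/(2β)), odd powers integrate to 0; here √(π/(2β)) = 1.6372. Derivatives: ψ′ = (ik − 2βu)·ψ, ψ″ = ((ik − 2βu)² − 2β)·ψ; the odd-in-u pieces drop out.
⟨p²⟩ = 1.4196.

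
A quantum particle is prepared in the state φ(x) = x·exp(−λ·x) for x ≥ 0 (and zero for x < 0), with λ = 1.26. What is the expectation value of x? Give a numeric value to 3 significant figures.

1.19

⟨x⟩ = ∫ x·|φ|² dx / ∫|φ|² dx (integrals over the domain).
Every integrand reduces to terms xʲ·e^(−2λx) on [0, ∞); use ∫₀^∞ xʲ·e^(−2λx) dx = j!/(2λ)^(j+1).
State is unnormalized: ∫|φ|² dx = 0.12498, and ∫φ*·x·φ dx = 0.14878, so ⟨x⟩ = 0.14878 / 0.12498.
⟨x⟩ = 1.1905.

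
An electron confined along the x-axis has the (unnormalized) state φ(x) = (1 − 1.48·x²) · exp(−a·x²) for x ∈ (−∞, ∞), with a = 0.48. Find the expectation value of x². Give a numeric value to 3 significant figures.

2.22

⟨x²⟩ = ∫ x²·|φ|² dx / ∫|φ|² dx (integrals over the domain).
Expand each integrand as polynomial × e^(−2ax²) and use ∫x^(2j)·e^(−2ax²) dx = (2j−1)!!/(4a)^j · √(π/(2a)), odd powers → 0; here √(π/(2a)) = 1.8090.
State is unnormalized: ∫|φ|² dx = 2.2448, and ∫φ*·x²·φ dx = 4.9821, so ⟨x²⟩ = 4.9821 / 2.2448.
⟨x²⟩ = 2.2194.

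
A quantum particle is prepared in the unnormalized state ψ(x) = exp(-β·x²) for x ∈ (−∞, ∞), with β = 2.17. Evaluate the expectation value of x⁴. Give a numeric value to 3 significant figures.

⟨x⁴⟩ = ∫ x⁴·|ψ|² dx / ∫|ψ|² dx (integrals over the domain).
Gaussian moments: ∫x^(2j)·e^(−2βx²) dx = (2j−1)!!/(4β)^j · √(π/(2β)), odd powers integrate to 0; here √(π/(2β)) = 0.85081.
State is unnormalized: ∫|ψ|² dx = 0.85081, and ∫ψ*·x⁴·ψ dx = 0.033878, so ⟨x⁴⟩ = 0.033878 / 0.85081.
⟨x⁴⟩ = 0.039818.

0.0398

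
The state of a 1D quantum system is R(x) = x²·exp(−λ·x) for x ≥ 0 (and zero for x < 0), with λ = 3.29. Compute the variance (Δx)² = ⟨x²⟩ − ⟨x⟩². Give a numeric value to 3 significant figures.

Compute ⟨x⟩ and ⟨x²⟩ separately, then (Δx)² = ⟨x²⟩ − ⟨x⟩².
Every integrand reduces to terms xʲ·e^(−2λx) on [0, ∞); use ∫₀^∞ xʲ·e^(−2λx) dx = j!/(2λ)^(j+1).
Normalization: ∫|R|² dx = 0.0019457.
⟨x⟩ = 0.75988 and ⟨x²⟩ = 0.69290.
(Δx)² = 0.69290 − (0.75988)² = 0.11548.

0.115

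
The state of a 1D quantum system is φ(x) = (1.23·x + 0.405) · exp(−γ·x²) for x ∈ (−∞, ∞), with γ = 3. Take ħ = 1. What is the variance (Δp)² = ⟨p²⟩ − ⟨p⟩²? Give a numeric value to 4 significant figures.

5.608

Compute ⟨p⟩ and ⟨p²⟩ separately; (Δp)² = ⟨p²⟩ − ⟨p⟩².
Expand each integrand as polynomial × e^(−2γx²) and use ∫x^(2j)·e^(−2γx²) dx = (2j−1)!!/(4γ)^j · √(π/(2γ)), odd powers → 0; here √(π/(2γ)) = 0.72360. Differentiate with the product rule, d/dx e^(−γx²) = −2γx·e^(−γx²).
Normalization: ∫|φ|² dx = 0.20992.
⟨p⟩ = 0.0000 and ⟨p²⟩ = 5.6075.
(Δp)² = 5.6075 − (0.0000)² = 5.6075.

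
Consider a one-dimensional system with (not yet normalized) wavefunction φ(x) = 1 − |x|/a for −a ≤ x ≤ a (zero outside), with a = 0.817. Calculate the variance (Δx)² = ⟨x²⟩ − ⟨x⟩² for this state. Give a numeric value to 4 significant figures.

0.06675

Compute ⟨x⟩ and ⟨x²⟩ separately, then (Δx)² = ⟨x²⟩ − ⟨x⟩².
φ is even, so ∫ over [−a, a] = 2∫₀ᵃ with φ = 1 − x/a there: ∫₀ᵃ (1 − x/a)² dx = a/3, ∫₀ᵃ x²(1 − x/a)² dx = a³/30, ∫₀ᵃ x⁴(1 − x/a)² dx = a⁵/105.
Normalization: ∫|φ|² dx = 0.54467.
⟨x⟩ = 0.0000 and ⟨x²⟩ = 0.066749.
(Δx)² = 0.066749 − (0.0000)² = 0.066749.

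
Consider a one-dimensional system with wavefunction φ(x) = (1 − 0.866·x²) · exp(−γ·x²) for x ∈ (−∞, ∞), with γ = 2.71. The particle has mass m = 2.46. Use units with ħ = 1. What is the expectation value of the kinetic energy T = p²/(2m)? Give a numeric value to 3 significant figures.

0.772

T = −(ħ²/2m) d²/dx², so ⟨T⟩ = −(ħ²/2m) ∫ φ*·φ'' dx / ∫|φ|² dx; with m = 2.46.
Expand each integrand as polynomial × e^(−2γx²) and use ∫x^(2j)·e^(−2γx²) dx = (2j−1)!!/(4γ)^j · √(π/(2γ)), odd powers → 0; here √(π/(2γ)) = 0.76133. Differentiate with the product rule, d/dx e^(−γx²) = −2γx·e^(−γx²).
State is unnormalized: ∫|φ|² dx = 0.65427, and ∫φ*·(−ħ²/2m · φ'') dx = 0.50509, so ⟨T⟩ = 0.50509 / 0.65427.
⟨T⟩ = 0.77200.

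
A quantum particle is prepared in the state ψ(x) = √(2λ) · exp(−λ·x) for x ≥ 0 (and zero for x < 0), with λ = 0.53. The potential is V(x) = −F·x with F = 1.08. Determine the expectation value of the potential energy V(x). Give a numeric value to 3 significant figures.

⟨V⟩ = ∫ V(x)·|ψ|² dx.
Every integrand reduces to terms xʲ·e^(−2λx) on [0, ∞); use ∫₀^∞ xʲ·e^(−2λx) dx = j!/(2λ)^(j+1).
⟨V⟩ = -1.0189.

-1.02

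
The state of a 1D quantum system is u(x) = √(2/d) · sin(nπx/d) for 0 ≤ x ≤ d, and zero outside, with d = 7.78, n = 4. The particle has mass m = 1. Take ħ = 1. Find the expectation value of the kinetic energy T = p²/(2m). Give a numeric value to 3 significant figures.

T = −(ħ²/2m) d²/dx², so ⟨T⟩ = −(ħ²/2m) ∫ u*·u'' dx; with m = 1.
d/dx sin(nπx/d) = (nπ/d)·cos(nπx/d) and d²/dx² sin(nπx/d) = −(nπ/d)²·sin(nπx/d); on 0 ≤ x ≤ d, ∫sin²(nπx/d) dx = d/2 and ∫sin(nπx/d)·cos(nπx/d) dx = 0.
⟨T⟩ = 1.3045.

1.30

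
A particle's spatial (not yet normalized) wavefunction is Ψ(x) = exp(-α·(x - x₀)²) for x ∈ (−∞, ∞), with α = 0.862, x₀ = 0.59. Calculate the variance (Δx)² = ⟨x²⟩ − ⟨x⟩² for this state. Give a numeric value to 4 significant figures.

0.2900

Compute ⟨x⟩ and ⟨x²⟩ separately, then (Δx)² = ⟨x²⟩ − ⟨x⟩².
Gaussian moments (u = x − x₀): ∫u^(2j)·e^(−2αu²) du = (2j−1)!!/(4α)^j · √(π/(2α)), odd powers integrate to 0; here √(π/(2α)) = 1.3499.
Normalization: ∫|Ψ|² dx = 1.3499.
⟨x⟩ = 0.59000 and ⟨x²⟩ = 0.63812.
(Δx)² = 0.63812 − (0.59000)² = 0.29002.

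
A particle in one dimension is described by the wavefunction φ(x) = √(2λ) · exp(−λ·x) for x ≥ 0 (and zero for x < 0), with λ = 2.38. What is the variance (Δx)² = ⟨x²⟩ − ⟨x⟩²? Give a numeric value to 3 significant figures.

Compute ⟨x⟩ and ⟨x²⟩ separately, then (Δx)² = ⟨x²⟩ − ⟨x⟩².
Every integrand reduces to terms xʲ·e^(−2λx) on [0, ∞); use ∫₀^∞ xʲ·e^(−2λx) dx = j!/(2λ)^(j+1).
⟨x⟩ = 0.21008 and ⟨x²⟩ = 0.088271.
(Δx)² = 0.088271 − (0.21008)² = 0.044135.

0.0441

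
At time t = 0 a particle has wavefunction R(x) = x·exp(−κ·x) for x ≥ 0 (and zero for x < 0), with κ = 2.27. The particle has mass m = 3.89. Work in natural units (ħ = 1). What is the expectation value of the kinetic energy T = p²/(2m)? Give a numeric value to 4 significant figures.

0.6623

T = −(ħ²/2m) d²/dx², so ⟨T⟩ = −(ħ²/2m) ∫ R*·R'' dx / ∫|R|² dx; with m = 3.89.
Differentiate x·exp(−κ·x) with the product rule; every integrand then reduces to terms xʲ·e^(−2κx) on [0, ∞), with ∫₀^∞ xʲ·e^(−2κx) dx = j!/(2κ)^(j+1).
State is unnormalized: ∫|R|² dx = 0.021373, and ∫R*·(−ħ²/2m · R'') dx = 0.014156, so ⟨T⟩ = 0.014156 / 0.021373.
⟨T⟩ = 0.66233.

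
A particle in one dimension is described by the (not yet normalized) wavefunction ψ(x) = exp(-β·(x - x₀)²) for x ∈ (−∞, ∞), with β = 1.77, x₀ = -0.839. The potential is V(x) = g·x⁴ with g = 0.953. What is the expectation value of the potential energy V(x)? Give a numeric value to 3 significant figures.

1.10

⟨V⟩ = ∫ V(x)·|ψ|² dx / ∫|ψ|² dx.
Gaussian moments (u = x − x₀): ∫u^(2j)·e^(−2βu²) du = (2j−1)!!/(4β)^j · √(π/(2β)), odd powers integrate to 0; here √(π/(2β)) = 0.94205.
State is unnormalized: ∫|ψ|² dx = 0.94205, and ∫ψ*·V(x)·ψ dx = 1.0341, so ⟨V⟩ = 1.0341 / 0.94205.
⟨V⟩ = 1.0978.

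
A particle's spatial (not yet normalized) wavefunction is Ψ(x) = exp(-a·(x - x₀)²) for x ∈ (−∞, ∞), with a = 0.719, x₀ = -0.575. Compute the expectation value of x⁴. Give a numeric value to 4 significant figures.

⟨x⁴⟩ = ∫ x⁴·|Ψ|² dx / ∫|Ψ|² dx (integrals over the domain).
Gaussian moments (u = x − x₀): ∫u^(2j)·e^(−2au²) du = (2j−1)!!/(4a)^j · √(π/(2a)), odd powers integrate to 0; here √(π/(2a)) = 1.4781.
State is unnormalized: ∫|Ψ|² dx = 1.4781, and ∫Ψ*·x⁴·Ψ dx = 1.7172, so ⟨x⁴⟩ = 1.7172 / 1.4781.
⟨x⁴⟩ = 1.1618.

1.162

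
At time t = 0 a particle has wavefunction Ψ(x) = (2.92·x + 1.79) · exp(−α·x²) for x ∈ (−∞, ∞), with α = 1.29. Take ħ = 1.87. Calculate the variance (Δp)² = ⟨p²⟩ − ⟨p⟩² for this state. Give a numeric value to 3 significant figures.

7.58

Compute ⟨p⟩ and ⟨p²⟩ separately; (Δp)² = ⟨p²⟩ − ⟨p⟩².
Expand each integrand as polynomial × e^(−2αx²) and use ∫x^(2j)·e^(−2αx²) dx = (2j−1)!!/(4α)^j · √(π/(2α)), odd powers → 0; here √(π/(2α)) = 1.1035. Differentiate with the product rule, d/dx e^(−αx²) = −2αx·e^(−αx²).
Normalization: ∫|Ψ|² dx = 5.3591.
⟨p⟩ = 0.0000 and ⟨p²⟩ = 7.5807.
(Δp)² = 7.5807 − (0.0000)² = 7.5807.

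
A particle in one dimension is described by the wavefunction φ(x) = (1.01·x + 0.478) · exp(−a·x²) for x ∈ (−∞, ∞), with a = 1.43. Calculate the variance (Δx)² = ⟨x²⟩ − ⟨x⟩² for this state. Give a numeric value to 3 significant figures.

0.156

Compute ⟨x⟩ and ⟨x²⟩ separately, then (Δx)² = ⟨x²⟩ − ⟨x⟩².
Expand each integrand as polynomial × e^(−2ax²) and use ∫x^(2j)·e^(−2ax²) dx = (2j−1)!!/(4a)^j · √(π/(2a)), odd powers → 0; here √(π/(2a)) = 1.0481.
Normalization: ∫|φ|² dx = 0.42638.
⟨x⟩ = 0.41493 and ⟨x²⟩ = 0.32810.
(Δx)² = 0.32810 − (0.41493)² = 0.15593.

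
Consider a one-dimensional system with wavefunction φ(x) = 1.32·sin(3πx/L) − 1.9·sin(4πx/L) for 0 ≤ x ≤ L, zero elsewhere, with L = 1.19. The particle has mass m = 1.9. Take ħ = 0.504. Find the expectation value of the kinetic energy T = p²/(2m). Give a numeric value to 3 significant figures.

T = −(ħ²/2m) d²/dx², so ⟨T⟩ = −(ħ²/2m) ∫ φ*·φ'' dx / ∫|φ|² dx; with m = 1.9.
d²/dx² sin(jπx/L) = −(jπ/L)²·sin(jπx/L); on 0 ≤ x ≤ L, ∫sin²(jπx/L) dx = L/2 and ∫sin(jπx/L)·sin(lπx/L) dx = 0 for j ≠ l, so only diagonal terms survive in ∫|φ|² and ∫φ·φ″; ∫φ·φ′ dx = [φ²/2] between the walls = 0.
State is unnormalized: ∫|φ|² dx = 3.1847, and ∫φ*·(−ħ²/2m · φ'') dx = 20.358, so ⟨T⟩ = 20.358 / 3.1847.
⟨T⟩ = 6.3926.

6.39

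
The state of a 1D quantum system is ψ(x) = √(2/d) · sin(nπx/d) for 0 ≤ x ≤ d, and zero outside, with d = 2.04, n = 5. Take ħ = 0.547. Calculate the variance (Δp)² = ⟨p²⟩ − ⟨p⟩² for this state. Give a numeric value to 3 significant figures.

Compute ⟨p⟩ and ⟨p²⟩ separately; (Δp)² = ⟨p²⟩ − ⟨p⟩².
d/dx sin(nπx/d) = (nπ/d)·cos(nπx/d) and d²/dx² sin(nπx/d) = −(nπ/d)²·sin(nπx/d); on 0 ≤ x ≤ d, ∫sin²(nπx/d) dx = d/2 and ∫sin(nπx/d)·cos(nπx/d) dx = 0.
⟨p⟩ = 0.0000 and ⟨p²⟩ = 17.740.
(Δp)² = 17.740 − (0.0000)² = 17.740.

17.7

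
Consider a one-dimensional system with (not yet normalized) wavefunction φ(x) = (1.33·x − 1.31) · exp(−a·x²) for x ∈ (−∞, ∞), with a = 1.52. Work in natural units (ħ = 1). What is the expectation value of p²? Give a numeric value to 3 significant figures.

p² φ = −ħ² d²φ/dx²; ⟨p²⟩ = −ħ² ∫ φ*·φ'' dx / ∫|φ|² dx.
Expand each integrand as polynomial × e^(−2ax²) and use ∫x^(2j)·e^(−2ax²) dx = (2j−1)!!/(4a)^j · √(π/(2a)), odd powers → 0; here √(π/(2a)) = 1.0166. Differentiate with the product rule, d/dx e^(−ax²) = −2ax·e^(−ax²).
State is unnormalized: ∫|φ|² dx = 2.0403, and ∫φ*·(−ħ² φ'') dx = 4.0004, so ⟨p²⟩ = 4.0004 / 2.0403.
⟨p²⟩ = 1.9607.

1.96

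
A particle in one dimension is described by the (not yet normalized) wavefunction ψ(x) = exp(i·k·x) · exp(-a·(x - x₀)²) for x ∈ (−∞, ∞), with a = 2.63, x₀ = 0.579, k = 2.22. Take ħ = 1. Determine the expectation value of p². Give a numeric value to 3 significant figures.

p² ψ = −ħ² d²ψ/dx²; ⟨p²⟩ = −ħ² ∫ ψ*·ψ'' dx / ∫|ψ|² dx.
Gaussian moments (u = x − x₀): ∫u^(2j)·e^(−2au²) du = (2j−1)!!/(4a)^j · √(π/(2a)), odd powers integrate to 0; here √(π/(2a)) = 0.77283. Derivatives: ψ′ = (ik − 2au)·ψ, ψ″ = ((ik − 2au)² − 2a)·ψ; the odd-in-u pieces drop out.
State is unnormalized: ∫|ψ|² dx = 0.77283, and ∫ψ*·(−ħ² ψ'') dx = 5.8413, so ⟨p²⟩ = 5.8413 / 0.77283.
⟨p²⟩ = 7.5584.

7.56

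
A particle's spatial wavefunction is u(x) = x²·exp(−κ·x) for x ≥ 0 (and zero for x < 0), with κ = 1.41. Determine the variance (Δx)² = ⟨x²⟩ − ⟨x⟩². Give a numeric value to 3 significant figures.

0.629

Compute ⟨x⟩ and ⟨x²⟩ separately, then (Δx)² = ⟨x²⟩ − ⟨x⟩².
Every integrand reduces to terms xʲ·e^(−2κx) on [0, ∞); use ∫₀^∞ xʲ·e^(−2κx) dx = j!/(2κ)^(j+1).
Normalization: ∫|u|² dx = 0.13458.
⟨x⟩ = 1.7730 and ⟨x²⟩ = 3.7724.
(Δx)² = 3.7724 − (1.7730)² = 0.62874.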